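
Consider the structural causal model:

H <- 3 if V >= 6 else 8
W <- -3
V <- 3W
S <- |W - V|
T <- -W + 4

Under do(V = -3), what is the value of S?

0

Under do(V=-3), the mechanism V <- 3W is discarded; V is fixed at -3.
S = |W - V|  [with W=-3, V=-3]  = 0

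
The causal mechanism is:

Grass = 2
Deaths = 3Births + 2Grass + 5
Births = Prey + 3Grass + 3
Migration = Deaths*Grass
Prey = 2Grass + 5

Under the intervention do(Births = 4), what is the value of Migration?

do(Births=4) replaces the equation Births = Prey + 3Grass + 3 with the constant Births = 4.
Deaths = 3Births + 2Grass + 5  [with Births=4, Grass=2]  = 21
Migration = Deaths*Grass  [with Deaths=21, Grass=2]  = 42

42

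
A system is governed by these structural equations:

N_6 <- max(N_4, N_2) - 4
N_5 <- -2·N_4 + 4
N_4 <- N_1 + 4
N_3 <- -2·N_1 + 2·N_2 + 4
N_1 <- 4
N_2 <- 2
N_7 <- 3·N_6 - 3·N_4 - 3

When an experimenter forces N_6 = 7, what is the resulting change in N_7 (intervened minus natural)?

9

Intervening sets N_6 = 7 and removes its equation (N_6 <- max(N_4, N_2) - 4).
N_4 = N_1 + 4  [with N_1=4]  = 8
N_7 = 3·N_6 - 3·N_4 - 3  [with N_6=7, N_4=8]  = -6
Without intervention: N_4 = N_1 + 4  [with N_1=4]  = 8; N_6 = max(N_4, N_2) - 4  [with N_4=8, N_2=2]  = 4; N_7 = 3·N_6 - 3·N_4 - 3  [with N_6=4, N_4=8]  = -15.
Change = -6 − (-15) = 9.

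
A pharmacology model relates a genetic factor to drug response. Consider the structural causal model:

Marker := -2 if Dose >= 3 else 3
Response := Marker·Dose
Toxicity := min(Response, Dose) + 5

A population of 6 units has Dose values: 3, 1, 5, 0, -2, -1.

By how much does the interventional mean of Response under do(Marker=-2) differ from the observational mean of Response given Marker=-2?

6

do(Marker=-2) breaks Marker's dependence on Dose. With Marker=-2 fixed, Response across the units is -6, -2, -10, 0, 4, 2, mean -2.
E[Response|Marker=-2] averages over only the 2 units with Marker=-2 (Dose = 3, 5): Response = -6, -10, mean -8.
Difference = -2 − (-8) = 6.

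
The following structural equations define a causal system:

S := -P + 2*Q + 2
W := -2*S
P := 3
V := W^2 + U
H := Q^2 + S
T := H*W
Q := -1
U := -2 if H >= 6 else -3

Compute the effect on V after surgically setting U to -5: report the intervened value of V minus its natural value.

-2

do(U=-5) replaces the equation U := -2 if H >= 6 else -3 with the constant U = -5.
S = -P + 2*Q + 2  [with P=3, Q=-1]  = -3
W = -2*S  [with S=-3]  = 6
V = W^2 + U  [with W=6, U=-5]  = 31
Without intervention: S = -P + 2*Q + 2  [with P=3, Q=-1]  = -3; H = Q^2 + S  [with Q=-1, S=-3]  = -2; W = -2*S  [with S=-3]  = 6; U = -2 if H >= 6 else -3  [with H=-2]  = -3; V = W^2 + U  [with W=6, U=-3]  = 33.
Change = 31 − 33 = -2.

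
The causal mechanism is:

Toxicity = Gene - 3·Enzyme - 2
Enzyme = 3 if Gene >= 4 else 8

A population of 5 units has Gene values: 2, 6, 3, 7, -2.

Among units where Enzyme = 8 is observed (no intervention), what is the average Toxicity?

-25

Conditioning on Enzyme=8 selects the 3 unit(s) with Gene ∈ {2, 3, -2}. Their Toxicity values: -24, -23, -28. Mean = -25.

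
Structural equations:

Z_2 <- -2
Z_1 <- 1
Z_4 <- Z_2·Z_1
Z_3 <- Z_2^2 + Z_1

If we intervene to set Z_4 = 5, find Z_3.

5

Under do(Z_4=5), the mechanism Z_4 <- Z_2·Z_1 is discarded; Z_4 is fixed at 5.
Since Z_3 is not a descendant of the intervened variable, it is unaffected.
Z_3 = Z_2^2 + Z_1  [with Z_2=-2, Z_1=1]  = 5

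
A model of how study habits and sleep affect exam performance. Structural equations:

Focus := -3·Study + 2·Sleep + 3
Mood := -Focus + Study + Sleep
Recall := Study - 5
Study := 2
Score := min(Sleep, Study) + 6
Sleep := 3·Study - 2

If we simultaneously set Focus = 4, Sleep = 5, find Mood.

3

Setting Focus = 4, Sleep = 5 by intervention discards those variables' equations.
Mood = -Focus + Study + Sleep  [with Focus=4, Study=2, Sleep=5]  = 3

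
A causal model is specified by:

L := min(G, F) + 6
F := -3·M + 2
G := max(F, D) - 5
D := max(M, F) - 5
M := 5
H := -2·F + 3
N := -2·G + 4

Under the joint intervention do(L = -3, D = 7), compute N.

The joint intervention fixes L = -3, D = 7, removing each variable's own equation.
F = -3·M + 2  [with M=5]  = -13
G = max(F, D) - 5  [with F=-13, D=7]  = 2
N = -2·G + 4  [with G=2]  = 0

0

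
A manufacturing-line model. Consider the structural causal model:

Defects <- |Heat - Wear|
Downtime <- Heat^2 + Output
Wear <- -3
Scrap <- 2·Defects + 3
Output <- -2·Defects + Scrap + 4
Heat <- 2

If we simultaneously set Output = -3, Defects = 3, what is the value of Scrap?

9

Under do(Output = -3, Defects = 3), each intervened variable's structural equation is replaced by its fixed value.
Scrap = 2·Defects + 3  [with Defects=3]  = 9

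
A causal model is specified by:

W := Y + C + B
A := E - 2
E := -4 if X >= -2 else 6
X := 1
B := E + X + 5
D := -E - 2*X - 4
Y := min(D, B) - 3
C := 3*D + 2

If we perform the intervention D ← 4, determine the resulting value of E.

The intervention breaks the incoming arrows to D: D := -E - 2*X - 4 no longer applies, and D = 4.
Since E is not a descendant of the intervened variable, it is unaffected.
E = -4 if X >= -2 else 6  [with X=1]  = -4

-4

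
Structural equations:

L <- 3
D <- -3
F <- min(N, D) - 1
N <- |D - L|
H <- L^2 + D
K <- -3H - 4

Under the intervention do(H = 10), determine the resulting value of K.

Intervening sets H = 10 and removes its equation (H <- L^2 + D).
K = -3H - 4  [with H=10]  = -34

-34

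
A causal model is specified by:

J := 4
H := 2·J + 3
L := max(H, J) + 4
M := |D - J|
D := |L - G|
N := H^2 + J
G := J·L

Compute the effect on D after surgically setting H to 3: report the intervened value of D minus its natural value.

-21

do(H=3) replaces the equation H := 2·J + 3 with the constant H = 3.
L = max(H, J) + 4  [with H=3, J=4]  = 8
G = J·L  [with J=4, L=8]  = 32
D = |L - G|  [with L=8, G=32]  = 24
Without intervention: H = 2·J + 3  [with J=4]  = 11; L = max(H, J) + 4  [with H=11, J=4]  = 15; G = J·L  [with J=4, L=15]  = 60; D = |L - G|  [with L=15, G=60]  = 45.
Change = 24 − 45 = -21.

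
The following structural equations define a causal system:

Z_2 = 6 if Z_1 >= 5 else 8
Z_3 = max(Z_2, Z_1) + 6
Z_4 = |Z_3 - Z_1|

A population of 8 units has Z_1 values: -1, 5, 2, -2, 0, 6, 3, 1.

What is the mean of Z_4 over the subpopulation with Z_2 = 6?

Conditioning on Z_2=6 selects the 2 unit(s) with Z_1 ∈ {5, 6}. Their Z_4 values: 7, 6. Mean = 6.5.

6.5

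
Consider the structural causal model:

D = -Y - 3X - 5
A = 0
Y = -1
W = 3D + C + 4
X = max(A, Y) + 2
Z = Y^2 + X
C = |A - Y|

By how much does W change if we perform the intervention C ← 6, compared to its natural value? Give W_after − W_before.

Under do(C=6), the mechanism C = |A - Y| is discarded; C is fixed at 6.
X = max(A, Y) + 2  [with A=0, Y=-1]  = 2
D = -Y - 3X - 5  [with Y=-1, X=2]  = -10
W = 3D + C + 4  [with D=-10, C=6]  = -20
Without intervention: X = max(A, Y) + 2  [with A=0, Y=-1]  = 2; C = |A - Y|  [with A=0, Y=-1]  = 1; D = -Y - 3X - 5  [with Y=-1, X=2]  = -10; W = 3D + C + 4  [with D=-10, C=1]  = -25.
Change = -20 − (-25) = 5.

5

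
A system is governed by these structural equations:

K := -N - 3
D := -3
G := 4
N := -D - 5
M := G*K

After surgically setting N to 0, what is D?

-3

Under do(N=0), the mechanism N := -D - 5 is discarded; N is fixed at 0.
D is not downstream of the intervention, so its value is determined by the original equations.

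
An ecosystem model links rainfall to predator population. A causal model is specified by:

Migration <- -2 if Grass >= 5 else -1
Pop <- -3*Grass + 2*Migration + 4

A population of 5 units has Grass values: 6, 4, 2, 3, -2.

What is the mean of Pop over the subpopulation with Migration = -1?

E[Pop|Migration=-1] averages over only the 4 units with Migration=-1 (Grass = 4, 2, 3, -2): Pop = -10, -4, -7, 8, mean -3.25.

-3.25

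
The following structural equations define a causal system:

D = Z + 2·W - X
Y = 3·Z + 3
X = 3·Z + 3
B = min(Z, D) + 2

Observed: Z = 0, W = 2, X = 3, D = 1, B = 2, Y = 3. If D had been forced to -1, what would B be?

Intervening sets D = -1 and removes its equation (D = Z + 2·W - X).
B = min(Z, D) + 2  [with Z=0, D=-1]  = 1

1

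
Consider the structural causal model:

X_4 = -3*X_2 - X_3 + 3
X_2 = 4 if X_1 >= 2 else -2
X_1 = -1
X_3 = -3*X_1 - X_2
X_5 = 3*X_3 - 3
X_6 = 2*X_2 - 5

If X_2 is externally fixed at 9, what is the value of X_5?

do(X_2=9) replaces the equation X_2 = 4 if X_1 >= 2 else -2 with the constant X_2 = 9.
X_3 = -3*X_1 - X_2  [with X_1=-1, X_2=9]  = -6
X_5 = 3*X_3 - 3  [with X_3=-6]  = -21

-21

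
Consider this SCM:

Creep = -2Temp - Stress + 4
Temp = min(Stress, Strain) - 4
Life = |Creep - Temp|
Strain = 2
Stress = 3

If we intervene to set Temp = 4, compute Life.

do(Temp=4) replaces the equation Temp = min(Stress, Strain) - 4 with the constant Temp = 4.
Creep = -2Temp - Stress + 4  [with Temp=4, Stress=3]  = -7
Life = |Creep - Temp|  [with Creep=-7, Temp=4]  = 11

11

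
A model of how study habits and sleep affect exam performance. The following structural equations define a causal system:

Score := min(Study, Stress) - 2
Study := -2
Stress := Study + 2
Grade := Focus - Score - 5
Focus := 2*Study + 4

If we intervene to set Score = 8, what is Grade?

-13

Intervening sets Score = 8 and removes its equation (Score := min(Study, Stress) - 2).
Focus = 2*Study + 4  [with Study=-2]  = 0
Grade = Focus - Score - 5  [with Focus=0, Score=8]  = -13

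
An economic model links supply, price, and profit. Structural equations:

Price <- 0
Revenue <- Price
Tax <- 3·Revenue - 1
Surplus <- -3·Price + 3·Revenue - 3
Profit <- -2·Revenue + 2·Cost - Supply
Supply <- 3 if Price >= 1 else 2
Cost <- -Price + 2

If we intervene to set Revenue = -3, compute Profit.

8

Under do(Revenue=-3), the mechanism Revenue <- Price is discarded; Revenue is fixed at -3.
Supply = 3 if Price >= 1 else 2  [with Price=0]  = 2
Cost = -Price + 2  [with Price=0]  = 2
Profit = -2·Revenue + 2·Cost - Supply  [with Revenue=-3, Cost=2, Supply=2]  = 8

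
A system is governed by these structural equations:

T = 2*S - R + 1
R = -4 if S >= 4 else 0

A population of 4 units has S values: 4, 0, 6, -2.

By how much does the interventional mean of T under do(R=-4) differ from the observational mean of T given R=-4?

-6

Under do(R=-4), R's equation is replaced by R=-4 for every unit. Per-unit T: 13, 5, 17, 1. Mean = 9.
Observing R=-4 restricts to units where R's equation naturally yields -4: S ∈ {4, 6}. In that subpopulation T = 13, 17, mean 15.
Difference = 9 − 15 = -6.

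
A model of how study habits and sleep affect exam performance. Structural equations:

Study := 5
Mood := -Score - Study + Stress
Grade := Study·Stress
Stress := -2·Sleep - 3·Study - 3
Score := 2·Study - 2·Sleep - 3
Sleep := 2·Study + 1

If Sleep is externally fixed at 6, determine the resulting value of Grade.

Under do(Sleep=6), the mechanism Sleep := 2·Study + 1 is discarded; Sleep is fixed at 6.
Stress = -2·Sleep - 3·Study - 3  [with Sleep=6, Study=5]  = -30
Grade = Study·Stress  [with Study=5, Stress=-30]  = -150

-150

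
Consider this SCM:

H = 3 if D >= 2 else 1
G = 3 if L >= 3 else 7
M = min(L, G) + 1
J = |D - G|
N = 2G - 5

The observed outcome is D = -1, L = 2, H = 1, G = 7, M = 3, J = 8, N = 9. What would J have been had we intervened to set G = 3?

Under do(G=3), the mechanism G = 3 if L >= 3 else 7 is discarded; G is fixed at 3.
J = |D - G|  [with D=-1, G=3]  = 4

4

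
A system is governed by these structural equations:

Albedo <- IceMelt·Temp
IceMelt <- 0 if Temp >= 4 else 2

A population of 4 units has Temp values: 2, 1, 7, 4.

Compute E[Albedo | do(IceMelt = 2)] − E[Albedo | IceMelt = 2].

Every unit gets IceMelt=2 under the intervention. Albedo values become 4, 2, 14, 8; E[Albedo|do(IceMelt=2)] = 7.
Conditioning on IceMelt=2 selects the 2 unit(s) with Temp ∈ {2, 1}. Their Albedo values: 4, 2. Mean = 3.
Difference = 7 − 3 = 4.

4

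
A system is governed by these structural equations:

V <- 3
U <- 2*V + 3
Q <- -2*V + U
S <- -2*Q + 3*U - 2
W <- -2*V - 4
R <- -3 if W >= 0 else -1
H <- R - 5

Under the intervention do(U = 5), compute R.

-1

Under do(U=5), the mechanism U <- 2*V + 3 is discarded; U is fixed at 5.
No directed path runs from U to R, so R keeps its natural value.
W = -2*V - 4  [with V=3]  = -10
R = -3 if W >= 0 else -1  [with W=-10]  = -1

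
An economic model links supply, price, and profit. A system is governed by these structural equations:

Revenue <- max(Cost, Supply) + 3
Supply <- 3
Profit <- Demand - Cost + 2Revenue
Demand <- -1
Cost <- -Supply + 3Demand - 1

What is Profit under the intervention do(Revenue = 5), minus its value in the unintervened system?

Intervening sets Revenue = 5 and removes its equation (Revenue <- max(Cost, Supply) + 3).
Cost = -Supply + 3Demand - 1  [with Supply=3, Demand=-1]  = -7
Profit = Demand - Cost + 2Revenue  [with Demand=-1, Cost=-7, Revenue=5]  = 16
Without intervention: Cost = -Supply + 3Demand - 1  [with Supply=3, Demand=-1]  = -7; Revenue = max(Cost, Supply) + 3  [with Cost=-7, Supply=3]  = 6; Profit = Demand - Cost + 2Revenue  [with Demand=-1, Cost=-7, Revenue=6]  = 18.
Change = 16 − 18 = -2.

-2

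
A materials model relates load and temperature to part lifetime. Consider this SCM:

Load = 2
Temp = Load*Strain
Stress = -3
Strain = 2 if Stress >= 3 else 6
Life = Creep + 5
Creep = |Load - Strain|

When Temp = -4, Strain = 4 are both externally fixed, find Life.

7

The joint intervention fixes Temp = -4, Strain = 4, removing each variable's own equation.
Creep = |Load - Strain|  [with Load=2, Strain=4]  = 2
Life = Creep + 5  [with Creep=2]  = 7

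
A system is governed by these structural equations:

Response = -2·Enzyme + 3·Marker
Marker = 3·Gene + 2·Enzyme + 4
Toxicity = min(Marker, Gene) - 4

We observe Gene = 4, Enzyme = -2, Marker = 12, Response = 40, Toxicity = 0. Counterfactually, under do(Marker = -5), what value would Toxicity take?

-9

do(Marker=-5) replaces the equation Marker = 3·Gene + 2·Enzyme + 4 with the constant Marker = -5.
Toxicity = min(Marker, Gene) - 4  [with Marker=-5, Gene=4]  = -9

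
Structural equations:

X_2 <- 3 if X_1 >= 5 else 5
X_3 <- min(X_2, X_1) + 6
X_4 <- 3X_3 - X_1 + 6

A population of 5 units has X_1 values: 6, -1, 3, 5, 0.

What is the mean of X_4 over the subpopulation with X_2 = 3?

27.5

Observing X_2=3 restricts to units where X_2's equation naturally yields 3: X_1 ∈ {6, 5}. In that subpopulation X_4 = 27, 28, mean 27.5.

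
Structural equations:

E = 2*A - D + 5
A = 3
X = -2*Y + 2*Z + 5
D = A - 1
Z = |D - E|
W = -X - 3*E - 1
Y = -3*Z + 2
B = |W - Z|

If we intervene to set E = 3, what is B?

20

The intervention breaks the incoming arrows to E: E = 2*A - D + 5 no longer applies, and E = 3.
D = A - 1  [with A=3]  = 2
Z = |D - E|  [with D=2, E=3]  = 1
Y = -3*Z + 2  [with Z=1]  = -1
X = -2*Y + 2*Z + 5  [with Y=-1, Z=1]  = 9
W = -X - 3*E - 1  [with X=9, E=3]  = -19
B = |W - Z|  [with W=-19, Z=1]  = 20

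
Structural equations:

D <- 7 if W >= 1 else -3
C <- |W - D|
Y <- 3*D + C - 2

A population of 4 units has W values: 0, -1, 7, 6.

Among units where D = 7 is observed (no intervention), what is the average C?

0.5

E[C|D=7] averages over only the 2 units with D=7 (W = 7, 6): C = 0, 1, mean 0.5.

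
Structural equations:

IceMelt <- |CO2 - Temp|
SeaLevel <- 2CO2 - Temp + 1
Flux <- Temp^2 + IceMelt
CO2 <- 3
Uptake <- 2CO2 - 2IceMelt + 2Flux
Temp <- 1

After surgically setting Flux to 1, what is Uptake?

4

The intervention breaks the incoming arrows to Flux: Flux <- Temp^2 + IceMelt no longer applies, and Flux = 1.
IceMelt = |CO2 - Temp|  [with CO2=3, Temp=1]  = 2
Uptake = 2CO2 - 2IceMelt + 2Flux  [with CO2=3, IceMelt=2, Flux=1]  = 4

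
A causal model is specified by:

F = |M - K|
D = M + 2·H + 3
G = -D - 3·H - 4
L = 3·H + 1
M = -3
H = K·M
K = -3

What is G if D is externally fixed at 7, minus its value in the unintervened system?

11

Intervening sets D = 7 and removes its equation (D = M + 2·H + 3).
H = K·M  [with K=-3, M=-3]  = 9
G = -D - 3·H - 4  [with D=7, H=9]  = -38
Without intervention: H = K·M  [with K=-3, M=-3]  = 9; D = M + 2·H + 3  [with M=-3, H=9]  = 18; G = -D - 3·H - 4  [with D=18, H=9]  = -49.
Change = -38 − (-49) = 11.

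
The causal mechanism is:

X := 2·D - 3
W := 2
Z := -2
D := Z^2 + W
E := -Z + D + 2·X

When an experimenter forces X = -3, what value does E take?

2

Intervening sets X = -3 and removes its equation (X := 2·D - 3).
D = Z^2 + W  [with Z=-2, W=2]  = 6
E = -Z + D + 2·X  [with Z=-2, D=6, X=-3]  = 2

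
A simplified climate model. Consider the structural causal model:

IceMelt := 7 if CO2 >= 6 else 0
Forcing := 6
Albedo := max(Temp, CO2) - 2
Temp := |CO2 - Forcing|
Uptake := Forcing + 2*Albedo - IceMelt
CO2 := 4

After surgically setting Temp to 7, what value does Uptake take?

The intervention breaks the incoming arrows to Temp: Temp := |CO2 - Forcing| no longer applies, and Temp = 7.
IceMelt = 7 if CO2 >= 6 else 0  [with CO2=4]  = 0
Albedo = max(Temp, CO2) - 2  [with Temp=7, CO2=4]  = 5
Uptake = Forcing + 2*Albedo - IceMelt  [with Forcing=6, Albedo=5, IceMelt=0]  = 16

16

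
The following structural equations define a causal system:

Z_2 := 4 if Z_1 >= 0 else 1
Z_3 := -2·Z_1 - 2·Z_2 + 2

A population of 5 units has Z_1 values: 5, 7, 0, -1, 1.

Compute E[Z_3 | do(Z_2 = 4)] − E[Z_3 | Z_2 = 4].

Every unit gets Z_2=4 under the intervention. Z_3 values become -16, -20, -6, -4, -8; E[Z_3|do(Z_2=4)] = -10.8.
Conditioning on Z_2=4 selects the 4 unit(s) with Z_1 ∈ {5, 7, 0, 1}. Their Z_3 values: -16, -20, -6, -8. Mean = -12.5.
Difference = -10.8 − (-12.5) = 1.7.

1.7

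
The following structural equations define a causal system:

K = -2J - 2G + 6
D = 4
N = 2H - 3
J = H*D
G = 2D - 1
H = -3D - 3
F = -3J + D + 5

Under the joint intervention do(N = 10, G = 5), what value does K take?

Under do(N = 10, G = 5), each intervened variable's structural equation is replaced by its fixed value.
H = -3D - 3  [with D=4]  = -15
J = H*D  [with H=-15, D=4]  = -60
K = -2J - 2G + 6  [with J=-60, G=5]  = 116

116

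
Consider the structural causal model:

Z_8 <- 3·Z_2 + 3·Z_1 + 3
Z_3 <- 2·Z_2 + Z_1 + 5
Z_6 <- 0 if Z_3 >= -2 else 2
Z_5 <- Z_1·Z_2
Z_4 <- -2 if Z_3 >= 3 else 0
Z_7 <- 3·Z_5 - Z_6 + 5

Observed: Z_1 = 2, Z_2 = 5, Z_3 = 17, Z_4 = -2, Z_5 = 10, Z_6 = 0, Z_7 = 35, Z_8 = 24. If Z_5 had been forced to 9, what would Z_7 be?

32

Under do(Z_5=9), the mechanism Z_5 <- Z_1·Z_2 is discarded; Z_5 is fixed at 9.
Z_3 = 2·Z_2 + Z_1 + 5  [with Z_2=5, Z_1=2]  = 17
Z_6 = 0 if Z_3 >= -2 else 2  [with Z_3=17]  = 0
Z_7 = 3·Z_5 - Z_6 + 5  [with Z_5=9, Z_6=0]  = 32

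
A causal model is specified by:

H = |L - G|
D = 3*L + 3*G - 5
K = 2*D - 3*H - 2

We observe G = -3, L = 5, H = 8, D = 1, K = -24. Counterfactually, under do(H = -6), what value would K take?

do(H=-6) replaces the equation H = |L - G| with the constant H = -6.
D = 3*L + 3*G - 5  [with L=5, G=-3]  = 1
K = 2*D - 3*H - 2  [with D=1, H=-6]  = 18

18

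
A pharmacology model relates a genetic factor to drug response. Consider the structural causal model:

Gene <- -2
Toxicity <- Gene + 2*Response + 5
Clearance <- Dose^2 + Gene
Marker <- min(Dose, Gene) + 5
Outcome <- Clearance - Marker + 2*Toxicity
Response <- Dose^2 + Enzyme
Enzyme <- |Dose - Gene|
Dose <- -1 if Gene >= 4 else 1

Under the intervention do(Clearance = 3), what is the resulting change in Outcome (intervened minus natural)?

do(Clearance=3) replaces the equation Clearance <- Dose^2 + Gene with the constant Clearance = 3.
Dose = -1 if Gene >= 4 else 1  [with Gene=-2]  = 1
Enzyme = |Dose - Gene|  [with Dose=1, Gene=-2]  = 3
Marker = min(Dose, Gene) + 5  [with Dose=1, Gene=-2]  = 3
Response = Dose^2 + Enzyme  [with Dose=1, Enzyme=3]  = 4
Toxicity = Gene + 2*Response + 5  [with Gene=-2, Response=4]  = 11
Outcome = Clearance - Marker + 2*Toxicity  [with Clearance=3, Marker=3, Toxicity=11]  = 22
Without intervention: Dose = -1 if Gene >= 4 else 1  [with Gene=-2]  = 1; Enzyme = |Dose - Gene|  [with Dose=1, Gene=-2]  = 3; Marker = min(Dose, Gene) + 5  [with Dose=1, Gene=-2]  = 3; Response = Dose^2 + Enzyme  [with Dose=1, Enzyme=3]  = 4; Toxicity = Gene + 2*Response + 5  [with Gene=-2, Response=4]  = 11; Clearance = Dose^2 + Gene  [with Dose=1, Gene=-2]  = -1; Outcome = Clearance - Marker + 2*Toxicity  [with Clearance=-1, Marker=3, Toxicity=11]  = 18.
Change = 22 − 18 = 4.

4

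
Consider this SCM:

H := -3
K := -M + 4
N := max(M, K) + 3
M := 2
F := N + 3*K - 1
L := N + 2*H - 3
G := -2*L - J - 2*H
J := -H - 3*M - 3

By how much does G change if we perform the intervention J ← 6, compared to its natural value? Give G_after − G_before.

-12

The intervention breaks the incoming arrows to J: J := -H - 3*M - 3 no longer applies, and J = 6.
K = -M + 4  [with M=2]  = 2
N = max(M, K) + 3  [with M=2, K=2]  = 5
L = N + 2*H - 3  [with N=5, H=-3]  = -4
G = -2*L - J - 2*H  [with L=-4, J=6, H=-3]  = 8
Without intervention: J = -H - 3*M - 3  [with H=-3, M=2]  = -6; K = -M + 4  [with M=2]  = 2; N = max(M, K) + 3  [with M=2, K=2]  = 5; L = N + 2*H - 3  [with N=5, H=-3]  = -4; G = -2*L - J - 2*H  [with L=-4, J=-6, H=-3]  = 20.
Change = 8 − 20 = -12.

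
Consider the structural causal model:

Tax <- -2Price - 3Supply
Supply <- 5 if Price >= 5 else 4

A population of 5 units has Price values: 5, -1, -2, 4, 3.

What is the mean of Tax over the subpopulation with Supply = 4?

Observing Supply=4 restricts to units where Supply's equation naturally yields 4: Price ∈ {-1, -2, 4, 3}. In that subpopulation Tax = -10, -8, -20, -18, mean -14.

-14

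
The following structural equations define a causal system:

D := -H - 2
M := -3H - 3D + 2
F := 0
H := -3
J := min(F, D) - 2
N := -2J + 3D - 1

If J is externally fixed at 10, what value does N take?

-18

Intervening sets J = 10 and removes its equation (J := min(F, D) - 2).
D = -H - 2  [with H=-3]  = 1
N = -2J + 3D - 1  [with J=10, D=1]  = -18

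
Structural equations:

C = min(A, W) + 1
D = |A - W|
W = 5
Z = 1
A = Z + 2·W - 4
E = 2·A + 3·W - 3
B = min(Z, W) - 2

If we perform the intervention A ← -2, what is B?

-1

The intervention breaks the incoming arrows to A: A = Z + 2·W - 4 no longer applies, and A = -2.
B is not downstream of the intervention, so its value is determined by the original equations.
B = min(Z, W) - 2  [with Z=1, W=5]  = -1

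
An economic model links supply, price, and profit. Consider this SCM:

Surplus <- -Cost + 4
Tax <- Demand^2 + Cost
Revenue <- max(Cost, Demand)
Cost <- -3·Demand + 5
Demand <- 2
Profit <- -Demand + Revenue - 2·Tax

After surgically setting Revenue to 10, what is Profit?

do(Revenue=10) replaces the equation Revenue <- max(Cost, Demand) with the constant Revenue = 10.
Cost = -3·Demand + 5  [with Demand=2]  = -1
Tax = Demand^2 + Cost  [with Demand=2, Cost=-1]  = 3
Profit = -Demand + Revenue - 2·Tax  [with Demand=2, Revenue=10, Tax=3]  = 2

2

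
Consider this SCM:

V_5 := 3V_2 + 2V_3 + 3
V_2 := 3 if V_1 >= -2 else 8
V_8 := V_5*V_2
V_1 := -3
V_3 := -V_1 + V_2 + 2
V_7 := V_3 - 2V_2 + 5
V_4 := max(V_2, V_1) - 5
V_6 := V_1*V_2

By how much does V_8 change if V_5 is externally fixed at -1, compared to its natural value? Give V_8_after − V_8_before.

-432

do(V_5=-1) replaces the equation V_5 := 3V_2 + 2V_3 + 3 with the constant V_5 = -1.
V_2 = 3 if V_1 >= -2 else 8  [with V_1=-3]  = 8
V_8 = V_5*V_2  [with V_5=-1, V_2=8]  = -8
Without intervention: V_2 = 3 if V_1 >= -2 else 8  [with V_1=-3]  = 8; V_3 = -V_1 + V_2 + 2  [with V_1=-3, V_2=8]  = 13; V_5 = 3V_2 + 2V_3 + 3  [with V_2=8, V_3=13]  = 53; V_8 = V_5*V_2  [with V_5=53, V_2=8]  = 424.
Change = -8 − 424 = -432.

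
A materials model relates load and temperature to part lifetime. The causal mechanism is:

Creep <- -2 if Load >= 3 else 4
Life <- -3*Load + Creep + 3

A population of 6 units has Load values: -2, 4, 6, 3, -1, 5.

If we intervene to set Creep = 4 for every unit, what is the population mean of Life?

-0.5

Under do(Creep=4), Creep's equation is replaced by Creep=4 for every unit. Per-unit Life: 13, -5, -11, -2, 10, -8. Mean = -0.5.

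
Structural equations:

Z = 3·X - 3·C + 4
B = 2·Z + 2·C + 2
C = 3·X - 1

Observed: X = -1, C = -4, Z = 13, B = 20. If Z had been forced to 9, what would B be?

12

The intervention breaks the incoming arrows to Z: Z = 3·X - 3·C + 4 no longer applies, and Z = 9.
C = 3·X - 1  [with X=-1]  = -4
B = 2·Z + 2·C + 2  [with Z=9, C=-4]  = 12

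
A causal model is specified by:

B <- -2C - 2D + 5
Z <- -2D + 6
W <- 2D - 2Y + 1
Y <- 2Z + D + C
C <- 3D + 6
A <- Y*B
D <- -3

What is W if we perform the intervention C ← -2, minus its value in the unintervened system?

-2

The intervention breaks the incoming arrows to C: C <- 3D + 6 no longer applies, and C = -2.
Z = -2D + 6  [with D=-3]  = 12
Y = 2Z + D + C  [with Z=12, D=-3, C=-2]  = 19
W = 2D - 2Y + 1  [with D=-3, Y=19]  = -43
Without intervention: Z = -2D + 6  [with D=-3]  = 12; C = 3D + 6  [with D=-3]  = -3; Y = 2Z + D + C  [with Z=12, D=-3, C=-3]  = 18; W = 2D - 2Y + 1  [with D=-3, Y=18]  = -41.
Change = -43 − (-41) = -2.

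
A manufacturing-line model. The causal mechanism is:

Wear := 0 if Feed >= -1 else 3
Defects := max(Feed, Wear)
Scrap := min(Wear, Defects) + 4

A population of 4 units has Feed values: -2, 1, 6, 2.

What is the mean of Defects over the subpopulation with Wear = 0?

Conditioning on Wear=0 selects the 3 unit(s) with Feed ∈ {1, 6, 2}. Their Defects values: 1, 6, 2. Mean = 3.

3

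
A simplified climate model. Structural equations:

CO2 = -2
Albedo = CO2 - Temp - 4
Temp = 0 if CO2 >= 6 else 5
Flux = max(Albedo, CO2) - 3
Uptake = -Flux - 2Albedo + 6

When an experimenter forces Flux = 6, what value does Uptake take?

Intervening sets Flux = 6 and removes its equation (Flux = max(Albedo, CO2) - 3).
Temp = 0 if CO2 >= 6 else 5  [with CO2=-2]  = 5
Albedo = CO2 - Temp - 4  [with CO2=-2, Temp=5]  = -11
Uptake = -Flux - 2Albedo + 6  [with Flux=6, Albedo=-11]  = 22

22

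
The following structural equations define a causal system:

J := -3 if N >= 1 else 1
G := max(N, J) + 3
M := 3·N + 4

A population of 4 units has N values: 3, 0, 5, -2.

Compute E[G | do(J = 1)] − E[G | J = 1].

1.5

Under do(J=1), J's equation is replaced by J=1 for every unit. Per-unit G: 6, 4, 8, 4. Mean = 5.5.
Observing J=1 restricts to units where J's equation naturally yields 1: N ∈ {0, -2}. In that subpopulation G = 4, 4, mean 4.
Difference = 5.5 − 4 = 1.5.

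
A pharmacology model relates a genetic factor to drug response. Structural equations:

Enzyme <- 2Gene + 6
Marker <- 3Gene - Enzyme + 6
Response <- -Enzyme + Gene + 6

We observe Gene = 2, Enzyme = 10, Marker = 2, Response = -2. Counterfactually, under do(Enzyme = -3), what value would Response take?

Under do(Enzyme=-3), the mechanism Enzyme <- 2Gene + 6 is discarded; Enzyme is fixed at -3.
Response = -Enzyme + Gene + 6  [with Enzyme=-3, Gene=2]  = 11

11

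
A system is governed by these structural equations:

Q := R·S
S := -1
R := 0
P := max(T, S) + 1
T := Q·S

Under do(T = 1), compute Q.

0

Under do(T=1), the mechanism T := Q·S is discarded; T is fixed at 1.
Since Q is not a descendant of the intervened variable, it is unaffected.
Q = R·S  [with R=0, S=-1]  = 0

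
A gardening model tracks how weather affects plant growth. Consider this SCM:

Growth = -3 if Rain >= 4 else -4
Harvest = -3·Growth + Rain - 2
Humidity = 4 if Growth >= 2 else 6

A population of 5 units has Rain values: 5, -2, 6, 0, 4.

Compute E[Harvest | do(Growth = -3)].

Under do(Growth=-3), Growth's equation is replaced by Growth=-3 for every unit. Per-unit Harvest: 12, 5, 13, 7, 11. Mean = 9.6.

9.6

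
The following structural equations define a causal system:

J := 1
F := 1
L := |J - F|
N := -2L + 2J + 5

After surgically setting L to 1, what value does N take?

The intervention breaks the incoming arrows to L: L := |J - F| no longer applies, and L = 1.
N = -2L + 2J + 5  [with L=1, J=1]  = 5

5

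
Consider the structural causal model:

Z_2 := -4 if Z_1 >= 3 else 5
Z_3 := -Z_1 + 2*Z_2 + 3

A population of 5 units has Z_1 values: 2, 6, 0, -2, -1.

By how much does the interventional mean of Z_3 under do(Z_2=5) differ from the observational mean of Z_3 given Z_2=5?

Under do(Z_2=5), Z_2's equation is replaced by Z_2=5 for every unit. Per-unit Z_3: 11, 7, 13, 15, 14. Mean = 12.
E[Z_3|Z_2=5] averages over only the 4 units with Z_2=5 (Z_1 = 2, 0, -2, -1): Z_3 = 11, 13, 15, 14, mean 13.25.
Difference = 12 − 13.25 = -1.25.

-1.25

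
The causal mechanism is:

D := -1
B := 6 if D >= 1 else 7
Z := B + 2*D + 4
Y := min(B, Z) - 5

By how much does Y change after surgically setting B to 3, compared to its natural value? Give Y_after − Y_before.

Under do(B=3), the mechanism B := 6 if D >= 1 else 7 is discarded; B is fixed at 3.
Z = B + 2*D + 4  [with B=3, D=-1]  = 5
Y = min(B, Z) - 5  [with B=3, Z=5]  = -2
Without intervention: B = 6 if D >= 1 else 7  [with D=-1]  = 7; Z = B + 2*D + 4  [with B=7, D=-1]  = 9; Y = min(B, Z) - 5  [with B=7, Z=9]  = 2.
Change = -2 − 2 = -4.

-4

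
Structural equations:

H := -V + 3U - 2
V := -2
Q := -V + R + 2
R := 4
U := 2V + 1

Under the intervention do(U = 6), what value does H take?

18

The intervention breaks the incoming arrows to U: U := 2V + 1 no longer applies, and U = 6.
H = -V + 3U - 2  [with V=-2, U=6]  = 18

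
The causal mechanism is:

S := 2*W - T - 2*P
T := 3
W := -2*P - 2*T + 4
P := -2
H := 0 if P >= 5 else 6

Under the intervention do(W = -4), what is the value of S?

The intervention breaks the incoming arrows to W: W := -2*P - 2*T + 4 no longer applies, and W = -4.
S = 2*W - T - 2*P  [with W=-4, T=3, P=-2]  = -7

-7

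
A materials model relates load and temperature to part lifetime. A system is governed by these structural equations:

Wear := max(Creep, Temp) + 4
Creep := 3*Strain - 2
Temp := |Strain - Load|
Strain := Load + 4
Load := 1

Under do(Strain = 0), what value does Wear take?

5

do(Strain=0) replaces the equation Strain := Load + 4 with the constant Strain = 0.
Temp = |Strain - Load|  [with Strain=0, Load=1]  = 1
Creep = 3*Strain - 2  [with Strain=0]  = -2
Wear = max(Creep, Temp) + 4  [with Creep=-2, Temp=1]  = 5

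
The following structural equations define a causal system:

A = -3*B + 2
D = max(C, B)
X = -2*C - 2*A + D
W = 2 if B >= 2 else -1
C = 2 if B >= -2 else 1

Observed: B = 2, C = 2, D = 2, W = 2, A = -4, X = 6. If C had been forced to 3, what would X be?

Under do(C=3), the mechanism C = 2 if B >= -2 else 1 is discarded; C is fixed at 3.
D = max(C, B)  [with C=3, B=2]  = 3
A = -3*B + 2  [with B=2]  = -4
X = -2*C - 2*A + D  [with C=3, A=-4, D=3]  = 5

5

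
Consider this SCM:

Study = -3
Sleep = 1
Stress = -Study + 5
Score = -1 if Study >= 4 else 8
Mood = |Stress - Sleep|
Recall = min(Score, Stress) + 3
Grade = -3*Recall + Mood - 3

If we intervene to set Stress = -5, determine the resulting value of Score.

The intervention breaks the incoming arrows to Stress: Stress = -Study + 5 no longer applies, and Stress = -5.
Score is not downstream of the intervention, so its value is determined by the original equations.
Score = -1 if Study >= 4 else 8  [with Study=-3]  = 8

8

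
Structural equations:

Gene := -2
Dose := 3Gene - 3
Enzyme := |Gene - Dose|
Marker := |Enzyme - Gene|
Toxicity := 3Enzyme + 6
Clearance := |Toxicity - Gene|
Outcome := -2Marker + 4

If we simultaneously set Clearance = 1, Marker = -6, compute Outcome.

Under do(Clearance = 1, Marker = -6), each intervened variable's structural equation is replaced by its fixed value.
Outcome = -2Marker + 4  [with Marker=-6]  = 16

16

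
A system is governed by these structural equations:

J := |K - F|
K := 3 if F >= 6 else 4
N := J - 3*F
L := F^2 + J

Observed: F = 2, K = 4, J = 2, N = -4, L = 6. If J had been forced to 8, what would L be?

12

do(J=8) replaces the equation J := |K - F| with the constant J = 8.
L = F^2 + J  [with F=2, J=8]  = 12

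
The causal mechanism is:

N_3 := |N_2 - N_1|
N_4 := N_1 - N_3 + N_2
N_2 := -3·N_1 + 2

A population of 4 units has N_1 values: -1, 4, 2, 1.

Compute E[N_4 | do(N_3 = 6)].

-7

do(N_3=6) breaks N_3's dependence on N_1. With N_3=6 fixed, N_4 across the units is -2, -12, -8, -6, mean -7.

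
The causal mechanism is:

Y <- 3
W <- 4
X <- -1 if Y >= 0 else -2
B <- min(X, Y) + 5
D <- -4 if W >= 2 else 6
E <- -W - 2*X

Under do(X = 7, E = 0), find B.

Setting X = 7, E = 0 by intervention discards those variables' equations.
B = min(X, Y) + 5  [with X=7, Y=3]  = 8

8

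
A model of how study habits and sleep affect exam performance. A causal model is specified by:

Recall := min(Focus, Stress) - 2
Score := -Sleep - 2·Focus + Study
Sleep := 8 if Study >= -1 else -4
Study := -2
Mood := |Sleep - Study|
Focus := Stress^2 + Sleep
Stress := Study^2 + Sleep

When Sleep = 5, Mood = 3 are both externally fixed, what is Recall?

7

Setting Sleep = 5, Mood = 3 by intervention discards those variables' equations.
Stress = Study^2 + Sleep  [with Study=-2, Sleep=5]  = 9
Focus = Stress^2 + Sleep  [with Stress=9, Sleep=5]  = 86
Recall = min(Focus, Stress) - 2  [with Focus=86, Stress=9]  = 7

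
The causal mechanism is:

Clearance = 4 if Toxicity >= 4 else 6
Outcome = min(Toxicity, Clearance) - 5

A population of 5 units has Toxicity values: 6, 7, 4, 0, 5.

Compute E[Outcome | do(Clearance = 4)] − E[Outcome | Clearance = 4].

-0.8

Under do(Clearance=4), Clearance's equation is replaced by Clearance=4 for every unit. Per-unit Outcome: -1, -1, -1, -5, -1. Mean = -1.8.
Observing Clearance=4 restricts to units where Clearance's equation naturally yields 4: Toxicity ∈ {6, 7, 4, 5}. In that subpopulation Outcome = -1, -1, -1, -1, mean -1.
Difference = -1.8 − (-1) = -0.8.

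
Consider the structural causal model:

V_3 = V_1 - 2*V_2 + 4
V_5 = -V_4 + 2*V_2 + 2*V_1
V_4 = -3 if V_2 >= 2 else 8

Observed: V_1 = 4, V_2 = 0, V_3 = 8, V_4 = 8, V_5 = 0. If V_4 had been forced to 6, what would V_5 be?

2

Intervening sets V_4 = 6 and removes its equation (V_4 = -3 if V_2 >= 2 else 8).
V_5 = -V_4 + 2*V_2 + 2*V_1  [with V_4=6, V_2=0, V_1=4]  = 2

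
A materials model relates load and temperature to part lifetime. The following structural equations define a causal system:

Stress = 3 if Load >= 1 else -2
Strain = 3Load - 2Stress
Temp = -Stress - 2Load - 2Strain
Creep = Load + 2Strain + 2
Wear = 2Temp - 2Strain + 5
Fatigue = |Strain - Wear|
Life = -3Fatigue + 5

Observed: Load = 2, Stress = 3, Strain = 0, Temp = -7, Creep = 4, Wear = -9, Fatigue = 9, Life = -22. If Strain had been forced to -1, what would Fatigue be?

The intervention breaks the incoming arrows to Strain: Strain = 3Load - 2Stress no longer applies, and Strain = -1.
Stress = 3 if Load >= 1 else -2  [with Load=2]  = 3
Temp = -Stress - 2Load - 2Strain  [with Stress=3, Load=2, Strain=-1]  = -5
Wear = 2Temp - 2Strain + 5  [with Temp=-5, Strain=-1]  = -3
Fatigue = |Strain - Wear|  [with Strain=-1, Wear=-3]  = 2

2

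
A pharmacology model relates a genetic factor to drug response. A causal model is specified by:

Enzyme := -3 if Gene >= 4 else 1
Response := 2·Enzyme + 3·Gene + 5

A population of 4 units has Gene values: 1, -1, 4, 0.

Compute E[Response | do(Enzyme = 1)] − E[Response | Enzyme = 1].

do(Enzyme=1) breaks Enzyme's dependence on Gene. With Enzyme=1 fixed, Response across the units is 10, 4, 19, 7, mean 10.
Conditioning on Enzyme=1 selects the 3 unit(s) with Gene ∈ {1, -1, 0}. Their Response values: 10, 4, 7. Mean = 7.
Difference = 10 − 7 = 3.

3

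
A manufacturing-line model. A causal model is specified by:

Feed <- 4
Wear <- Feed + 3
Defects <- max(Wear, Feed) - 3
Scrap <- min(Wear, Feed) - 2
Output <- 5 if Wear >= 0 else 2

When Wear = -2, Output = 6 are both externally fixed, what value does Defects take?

1

Under do(Wear = -2, Output = 6), each intervened variable's structural equation is replaced by its fixed value.
Defects = max(Wear, Feed) - 3  [with Wear=-2, Feed=4]  = 1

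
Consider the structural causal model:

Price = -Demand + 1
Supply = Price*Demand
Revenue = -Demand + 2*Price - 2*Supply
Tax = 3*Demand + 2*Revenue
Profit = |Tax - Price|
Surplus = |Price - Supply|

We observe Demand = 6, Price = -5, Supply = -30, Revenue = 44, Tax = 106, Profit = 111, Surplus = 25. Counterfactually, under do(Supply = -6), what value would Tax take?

do(Supply=-6) replaces the equation Supply = Price*Demand with the constant Supply = -6.
Price = -Demand + 1  [with Demand=6]  = -5
Revenue = -Demand + 2*Price - 2*Supply  [with Demand=6, Price=-5, Supply=-6]  = -4
Tax = 3*Demand + 2*Revenue  [with Demand=6, Revenue=-4]  = 10

10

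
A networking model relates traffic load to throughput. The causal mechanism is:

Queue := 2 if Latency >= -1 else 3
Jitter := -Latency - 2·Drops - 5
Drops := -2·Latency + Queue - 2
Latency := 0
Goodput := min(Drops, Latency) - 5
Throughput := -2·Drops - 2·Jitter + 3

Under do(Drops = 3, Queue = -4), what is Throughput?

19

Setting Drops = 3, Queue = -4 by intervention discards those variables' equations.
Jitter = -Latency - 2·Drops - 5  [with Latency=0, Drops=3]  = -11
Throughput = -2·Drops - 2·Jitter + 3  [with Drops=3, Jitter=-11]  = 19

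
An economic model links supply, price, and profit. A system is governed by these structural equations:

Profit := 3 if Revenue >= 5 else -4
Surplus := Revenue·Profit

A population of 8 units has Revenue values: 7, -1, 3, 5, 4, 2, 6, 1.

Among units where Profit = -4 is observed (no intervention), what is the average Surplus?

Conditioning on Profit=-4 selects the 5 unit(s) with Revenue ∈ {-1, 3, 4, 2, 1}. Their Surplus values: 4, -12, -16, -8, -4. Mean = -7.2.

-7.2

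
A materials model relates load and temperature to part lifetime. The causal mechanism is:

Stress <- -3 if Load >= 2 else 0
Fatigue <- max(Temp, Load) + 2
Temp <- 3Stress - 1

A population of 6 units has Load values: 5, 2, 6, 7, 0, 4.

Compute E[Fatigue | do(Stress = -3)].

Every unit gets Stress=-3 under the intervention. Fatigue values become 7, 4, 8, 9, 2, 6; E[Fatigue|do(Stress=-3)] = 6.

6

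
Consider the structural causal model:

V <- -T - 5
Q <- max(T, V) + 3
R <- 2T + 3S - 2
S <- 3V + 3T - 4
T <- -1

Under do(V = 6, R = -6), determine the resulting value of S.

The joint intervention fixes V = 6, R = -6, removing each variable's own equation.
S = 3V + 3T - 4  [with V=6, T=-1]  = 11

11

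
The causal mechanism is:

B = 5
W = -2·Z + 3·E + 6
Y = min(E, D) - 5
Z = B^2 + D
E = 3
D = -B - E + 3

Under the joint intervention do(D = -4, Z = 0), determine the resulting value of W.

15

Setting D = -4, Z = 0 by intervention discards those variables' equations.
W = -2·Z + 3·E + 6  [with Z=0, E=3]  = 15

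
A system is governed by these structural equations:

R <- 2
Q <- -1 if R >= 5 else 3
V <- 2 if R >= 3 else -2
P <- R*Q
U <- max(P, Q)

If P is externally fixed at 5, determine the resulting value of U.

5

do(P=5) replaces the equation P <- R*Q with the constant P = 5.
Q = -1 if R >= 5 else 3  [with R=2]  = 3
U = max(P, Q)  [with P=5, Q=3]  = 5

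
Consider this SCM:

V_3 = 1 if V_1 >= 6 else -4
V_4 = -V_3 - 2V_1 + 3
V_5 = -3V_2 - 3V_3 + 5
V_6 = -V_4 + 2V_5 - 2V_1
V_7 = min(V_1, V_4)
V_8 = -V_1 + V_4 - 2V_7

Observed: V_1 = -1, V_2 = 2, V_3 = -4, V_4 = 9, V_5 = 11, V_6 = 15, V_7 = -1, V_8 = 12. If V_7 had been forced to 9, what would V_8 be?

do(V_7=9) replaces the equation V_7 = min(V_1, V_4) with the constant V_7 = 9.
V_3 = 1 if V_1 >= 6 else -4  [with V_1=-1]  = -4
V_4 = -V_3 - 2V_1 + 3  [with V_3=-4, V_1=-1]  = 9
V_8 = -V_1 + V_4 - 2V_7  [with V_1=-1, V_4=9, V_7=9]  = -8

-8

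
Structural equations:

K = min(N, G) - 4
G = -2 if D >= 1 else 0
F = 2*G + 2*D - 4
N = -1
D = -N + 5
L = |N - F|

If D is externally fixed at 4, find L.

do(D=4) replaces the equation D = -N + 5 with the constant D = 4.
G = -2 if D >= 1 else 0  [with D=4]  = -2
F = 2*G + 2*D - 4  [with G=-2, D=4]  = 0
L = |N - F|  [with N=-1, F=0]  = 1

1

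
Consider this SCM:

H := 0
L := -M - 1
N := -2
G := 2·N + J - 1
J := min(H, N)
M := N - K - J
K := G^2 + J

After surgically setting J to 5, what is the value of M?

-12

The intervention breaks the incoming arrows to J: J := min(H, N) no longer applies, and J = 5.
G = 2·N + J - 1  [with N=-2, J=5]  = 0
K = G^2 + J  [with G=0, J=5]  = 5
M = N - K - J  [with N=-2, K=5, J=5]  = -12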